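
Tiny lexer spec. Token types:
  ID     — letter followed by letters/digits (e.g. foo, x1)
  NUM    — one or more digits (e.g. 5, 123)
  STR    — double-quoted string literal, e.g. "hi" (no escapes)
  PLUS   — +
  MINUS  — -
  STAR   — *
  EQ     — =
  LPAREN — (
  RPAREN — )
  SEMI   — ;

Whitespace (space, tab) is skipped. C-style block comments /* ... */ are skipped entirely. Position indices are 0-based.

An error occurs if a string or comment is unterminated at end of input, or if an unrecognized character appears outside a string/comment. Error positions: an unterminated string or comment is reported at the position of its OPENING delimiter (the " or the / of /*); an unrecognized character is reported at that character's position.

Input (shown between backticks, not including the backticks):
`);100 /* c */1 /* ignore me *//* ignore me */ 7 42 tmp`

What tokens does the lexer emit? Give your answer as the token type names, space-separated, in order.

Answer: RPAREN SEMI NUM NUM NUM NUM ID

Derivation:
pos=0: emit RPAREN ')'
pos=1: emit SEMI ';'
pos=2: emit NUM '100' (now at pos=5)
pos=6: enter COMMENT mode (saw '/*')
exit COMMENT mode (now at pos=13)
pos=13: emit NUM '1' (now at pos=14)
pos=15: enter COMMENT mode (saw '/*')
exit COMMENT mode (now at pos=30)
pos=30: enter COMMENT mode (saw '/*')
exit COMMENT mode (now at pos=45)
pos=46: emit NUM '7' (now at pos=47)
pos=48: emit NUM '42' (now at pos=50)
pos=51: emit ID 'tmp' (now at pos=54)
DONE. 7 tokens: [RPAREN, SEMI, NUM, NUM, NUM, NUM, ID]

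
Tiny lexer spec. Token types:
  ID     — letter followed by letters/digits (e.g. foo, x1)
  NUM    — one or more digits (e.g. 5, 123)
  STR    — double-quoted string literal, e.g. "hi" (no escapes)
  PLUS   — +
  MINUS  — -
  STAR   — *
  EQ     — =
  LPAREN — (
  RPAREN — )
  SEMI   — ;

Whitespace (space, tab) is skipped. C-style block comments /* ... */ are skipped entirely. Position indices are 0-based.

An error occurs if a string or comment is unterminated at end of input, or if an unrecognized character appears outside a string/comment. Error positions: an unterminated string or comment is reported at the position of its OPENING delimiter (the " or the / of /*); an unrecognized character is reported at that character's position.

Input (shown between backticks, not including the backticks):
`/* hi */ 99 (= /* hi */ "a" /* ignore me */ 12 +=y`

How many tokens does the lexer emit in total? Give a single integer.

pos=0: enter COMMENT mode (saw '/*')
exit COMMENT mode (now at pos=8)
pos=9: emit NUM '99' (now at pos=11)
pos=12: emit LPAREN '('
pos=13: emit EQ '='
pos=15: enter COMMENT mode (saw '/*')
exit COMMENT mode (now at pos=23)
pos=24: enter STRING mode
pos=24: emit STR "a" (now at pos=27)
pos=28: enter COMMENT mode (saw '/*')
exit COMMENT mode (now at pos=43)
pos=44: emit NUM '12' (now at pos=46)
pos=47: emit PLUS '+'
pos=48: emit EQ '='
pos=49: emit ID 'y' (now at pos=50)
DONE. 8 tokens: [NUM, LPAREN, EQ, STR, NUM, PLUS, EQ, ID]

Answer: 8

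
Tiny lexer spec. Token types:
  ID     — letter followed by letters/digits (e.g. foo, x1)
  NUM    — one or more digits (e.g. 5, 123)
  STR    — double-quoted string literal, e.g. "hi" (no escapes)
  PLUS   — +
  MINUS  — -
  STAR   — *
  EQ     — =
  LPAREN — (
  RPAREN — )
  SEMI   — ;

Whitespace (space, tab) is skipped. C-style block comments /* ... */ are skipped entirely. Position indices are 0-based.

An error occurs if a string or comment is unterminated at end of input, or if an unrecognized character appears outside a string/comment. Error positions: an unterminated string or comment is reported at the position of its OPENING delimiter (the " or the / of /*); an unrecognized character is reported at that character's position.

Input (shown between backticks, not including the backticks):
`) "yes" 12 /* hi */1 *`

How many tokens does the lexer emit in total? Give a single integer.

pos=0: emit RPAREN ')'
pos=2: enter STRING mode
pos=2: emit STR "yes" (now at pos=7)
pos=8: emit NUM '12' (now at pos=10)
pos=11: enter COMMENT mode (saw '/*')
exit COMMENT mode (now at pos=19)
pos=19: emit NUM '1' (now at pos=20)
pos=21: emit STAR '*'
DONE. 5 tokens: [RPAREN, STR, NUM, NUM, STAR]

Answer: 5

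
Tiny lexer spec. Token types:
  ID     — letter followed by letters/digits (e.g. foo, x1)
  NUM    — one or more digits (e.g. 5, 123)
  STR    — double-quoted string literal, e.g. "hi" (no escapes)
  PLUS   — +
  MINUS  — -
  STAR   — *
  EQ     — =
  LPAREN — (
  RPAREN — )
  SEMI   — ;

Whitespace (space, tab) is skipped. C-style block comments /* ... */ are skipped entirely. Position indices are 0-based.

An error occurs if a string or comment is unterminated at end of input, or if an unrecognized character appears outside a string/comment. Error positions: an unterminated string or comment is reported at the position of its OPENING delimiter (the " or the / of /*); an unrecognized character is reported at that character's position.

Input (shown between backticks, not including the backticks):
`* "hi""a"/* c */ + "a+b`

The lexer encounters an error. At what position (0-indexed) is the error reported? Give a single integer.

pos=0: emit STAR '*'
pos=2: enter STRING mode
pos=2: emit STR "hi" (now at pos=6)
pos=6: enter STRING mode
pos=6: emit STR "a" (now at pos=9)
pos=9: enter COMMENT mode (saw '/*')
exit COMMENT mode (now at pos=16)
pos=17: emit PLUS '+'
pos=19: enter STRING mode
pos=19: ERROR — unterminated string

Answer: 19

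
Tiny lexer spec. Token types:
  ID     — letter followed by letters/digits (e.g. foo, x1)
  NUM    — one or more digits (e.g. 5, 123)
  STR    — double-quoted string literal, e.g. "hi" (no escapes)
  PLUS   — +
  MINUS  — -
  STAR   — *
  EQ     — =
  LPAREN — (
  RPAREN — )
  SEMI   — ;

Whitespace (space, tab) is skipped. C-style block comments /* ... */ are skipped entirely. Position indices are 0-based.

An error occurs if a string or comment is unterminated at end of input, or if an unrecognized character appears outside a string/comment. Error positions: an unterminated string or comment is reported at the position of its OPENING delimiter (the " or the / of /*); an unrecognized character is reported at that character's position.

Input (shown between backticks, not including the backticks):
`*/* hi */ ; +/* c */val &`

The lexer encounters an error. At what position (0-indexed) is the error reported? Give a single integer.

pos=0: emit STAR '*'
pos=1: enter COMMENT mode (saw '/*')
exit COMMENT mode (now at pos=9)
pos=10: emit SEMI ';'
pos=12: emit PLUS '+'
pos=13: enter COMMENT mode (saw '/*')
exit COMMENT mode (now at pos=20)
pos=20: emit ID 'val' (now at pos=23)
pos=24: ERROR — unrecognized char '&'

Answer: 24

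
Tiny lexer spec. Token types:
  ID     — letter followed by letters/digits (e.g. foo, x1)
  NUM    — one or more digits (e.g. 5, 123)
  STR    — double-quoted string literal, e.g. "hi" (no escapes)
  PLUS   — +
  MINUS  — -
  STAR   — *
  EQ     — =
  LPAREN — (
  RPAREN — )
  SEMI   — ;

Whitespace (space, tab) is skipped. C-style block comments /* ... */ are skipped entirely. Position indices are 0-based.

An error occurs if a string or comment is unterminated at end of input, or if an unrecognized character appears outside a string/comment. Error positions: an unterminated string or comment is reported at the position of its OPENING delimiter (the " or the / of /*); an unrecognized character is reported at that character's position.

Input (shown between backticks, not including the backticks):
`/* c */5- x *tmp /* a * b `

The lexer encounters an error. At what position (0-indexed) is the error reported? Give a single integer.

Answer: 17

Derivation:
pos=0: enter COMMENT mode (saw '/*')
exit COMMENT mode (now at pos=7)
pos=7: emit NUM '5' (now at pos=8)
pos=8: emit MINUS '-'
pos=10: emit ID 'x' (now at pos=11)
pos=12: emit STAR '*'
pos=13: emit ID 'tmp' (now at pos=16)
pos=17: enter COMMENT mode (saw '/*')
pos=17: ERROR — unterminated comment (reached EOF)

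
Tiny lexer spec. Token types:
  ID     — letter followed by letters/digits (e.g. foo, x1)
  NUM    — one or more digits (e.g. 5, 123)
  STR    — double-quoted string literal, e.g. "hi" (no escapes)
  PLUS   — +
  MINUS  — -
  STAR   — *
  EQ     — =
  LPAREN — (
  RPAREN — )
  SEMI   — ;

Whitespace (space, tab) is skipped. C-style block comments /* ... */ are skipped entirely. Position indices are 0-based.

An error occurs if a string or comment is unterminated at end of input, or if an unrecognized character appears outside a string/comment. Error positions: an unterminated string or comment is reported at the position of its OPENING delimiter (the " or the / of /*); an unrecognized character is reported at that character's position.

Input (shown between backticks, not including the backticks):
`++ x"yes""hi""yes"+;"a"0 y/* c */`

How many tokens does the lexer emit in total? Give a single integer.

Answer: 11

Derivation:
pos=0: emit PLUS '+'
pos=1: emit PLUS '+'
pos=3: emit ID 'x' (now at pos=4)
pos=4: enter STRING mode
pos=4: emit STR "yes" (now at pos=9)
pos=9: enter STRING mode
pos=9: emit STR "hi" (now at pos=13)
pos=13: enter STRING mode
pos=13: emit STR "yes" (now at pos=18)
pos=18: emit PLUS '+'
pos=19: emit SEMI ';'
pos=20: enter STRING mode
pos=20: emit STR "a" (now at pos=23)
pos=23: emit NUM '0' (now at pos=24)
pos=25: emit ID 'y' (now at pos=26)
pos=26: enter COMMENT mode (saw '/*')
exit COMMENT mode (now at pos=33)
DONE. 11 tokens: [PLUS, PLUS, ID, STR, STR, STR, PLUS, SEMI, STR, NUM, ID]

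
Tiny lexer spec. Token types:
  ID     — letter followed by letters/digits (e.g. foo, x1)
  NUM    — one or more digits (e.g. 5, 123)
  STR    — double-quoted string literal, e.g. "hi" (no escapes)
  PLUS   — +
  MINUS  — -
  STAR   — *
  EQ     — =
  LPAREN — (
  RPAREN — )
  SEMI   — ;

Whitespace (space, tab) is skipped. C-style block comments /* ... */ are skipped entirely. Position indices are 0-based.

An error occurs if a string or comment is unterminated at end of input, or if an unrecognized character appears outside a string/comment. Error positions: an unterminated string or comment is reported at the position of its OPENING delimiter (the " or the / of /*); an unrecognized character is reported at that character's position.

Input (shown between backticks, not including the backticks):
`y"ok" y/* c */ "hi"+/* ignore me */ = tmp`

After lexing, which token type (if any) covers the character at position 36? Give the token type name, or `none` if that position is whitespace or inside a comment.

pos=0: emit ID 'y' (now at pos=1)
pos=1: enter STRING mode
pos=1: emit STR "ok" (now at pos=5)
pos=6: emit ID 'y' (now at pos=7)
pos=7: enter COMMENT mode (saw '/*')
exit COMMENT mode (now at pos=14)
pos=15: enter STRING mode
pos=15: emit STR "hi" (now at pos=19)
pos=19: emit PLUS '+'
pos=20: enter COMMENT mode (saw '/*')
exit COMMENT mode (now at pos=35)
pos=36: emit EQ '='
pos=38: emit ID 'tmp' (now at pos=41)
DONE. 7 tokens: [ID, STR, ID, STR, PLUS, EQ, ID]
Position 36: char is '=' -> EQ

Answer: EQ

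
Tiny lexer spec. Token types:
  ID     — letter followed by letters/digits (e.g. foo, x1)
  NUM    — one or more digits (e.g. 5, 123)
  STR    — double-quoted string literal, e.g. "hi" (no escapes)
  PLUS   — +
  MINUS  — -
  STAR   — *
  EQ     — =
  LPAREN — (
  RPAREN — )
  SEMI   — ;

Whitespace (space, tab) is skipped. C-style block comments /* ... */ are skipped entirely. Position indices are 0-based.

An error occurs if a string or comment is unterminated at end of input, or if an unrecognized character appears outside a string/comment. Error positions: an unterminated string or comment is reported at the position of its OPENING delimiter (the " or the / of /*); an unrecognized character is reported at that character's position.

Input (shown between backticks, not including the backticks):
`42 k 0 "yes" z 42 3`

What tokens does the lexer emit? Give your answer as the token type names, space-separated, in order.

pos=0: emit NUM '42' (now at pos=2)
pos=3: emit ID 'k' (now at pos=4)
pos=5: emit NUM '0' (now at pos=6)
pos=7: enter STRING mode
pos=7: emit STR "yes" (now at pos=12)
pos=13: emit ID 'z' (now at pos=14)
pos=15: emit NUM '42' (now at pos=17)
pos=18: emit NUM '3' (now at pos=19)
DONE. 7 tokens: [NUM, ID, NUM, STR, ID, NUM, NUM]

Answer: NUM ID NUM STR ID NUM NUM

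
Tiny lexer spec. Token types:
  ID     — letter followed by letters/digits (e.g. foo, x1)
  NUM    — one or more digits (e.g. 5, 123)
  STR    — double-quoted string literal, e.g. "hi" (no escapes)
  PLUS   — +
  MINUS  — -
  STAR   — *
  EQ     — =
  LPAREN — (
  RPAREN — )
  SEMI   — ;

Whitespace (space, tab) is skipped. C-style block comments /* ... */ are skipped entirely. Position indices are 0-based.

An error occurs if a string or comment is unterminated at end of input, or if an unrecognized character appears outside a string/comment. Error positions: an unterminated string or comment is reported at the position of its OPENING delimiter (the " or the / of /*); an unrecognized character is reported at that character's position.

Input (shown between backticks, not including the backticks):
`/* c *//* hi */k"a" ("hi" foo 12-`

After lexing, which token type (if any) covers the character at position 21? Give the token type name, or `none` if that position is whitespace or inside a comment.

Answer: STR

Derivation:
pos=0: enter COMMENT mode (saw '/*')
exit COMMENT mode (now at pos=7)
pos=7: enter COMMENT mode (saw '/*')
exit COMMENT mode (now at pos=15)
pos=15: emit ID 'k' (now at pos=16)
pos=16: enter STRING mode
pos=16: emit STR "a" (now at pos=19)
pos=20: emit LPAREN '('
pos=21: enter STRING mode
pos=21: emit STR "hi" (now at pos=25)
pos=26: emit ID 'foo' (now at pos=29)
pos=30: emit NUM '12' (now at pos=32)
pos=32: emit MINUS '-'
DONE. 7 tokens: [ID, STR, LPAREN, STR, ID, NUM, MINUS]
Position 21: char is '"' -> STR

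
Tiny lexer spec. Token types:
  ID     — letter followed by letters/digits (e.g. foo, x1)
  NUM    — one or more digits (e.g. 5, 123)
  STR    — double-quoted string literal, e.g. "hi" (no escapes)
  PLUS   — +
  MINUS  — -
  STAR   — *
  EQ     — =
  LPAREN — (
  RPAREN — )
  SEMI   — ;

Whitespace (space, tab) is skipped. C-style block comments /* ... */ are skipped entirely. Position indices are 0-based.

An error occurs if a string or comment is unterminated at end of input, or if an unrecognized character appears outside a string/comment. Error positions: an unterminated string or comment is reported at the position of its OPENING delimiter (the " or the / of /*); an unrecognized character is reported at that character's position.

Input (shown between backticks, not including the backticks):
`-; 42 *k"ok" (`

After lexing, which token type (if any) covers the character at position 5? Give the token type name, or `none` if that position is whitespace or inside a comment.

pos=0: emit MINUS '-'
pos=1: emit SEMI ';'
pos=3: emit NUM '42' (now at pos=5)
pos=6: emit STAR '*'
pos=7: emit ID 'k' (now at pos=8)
pos=8: enter STRING mode
pos=8: emit STR "ok" (now at pos=12)
pos=13: emit LPAREN '('
DONE. 7 tokens: [MINUS, SEMI, NUM, STAR, ID, STR, LPAREN]
Position 5: char is ' ' -> none

Answer: none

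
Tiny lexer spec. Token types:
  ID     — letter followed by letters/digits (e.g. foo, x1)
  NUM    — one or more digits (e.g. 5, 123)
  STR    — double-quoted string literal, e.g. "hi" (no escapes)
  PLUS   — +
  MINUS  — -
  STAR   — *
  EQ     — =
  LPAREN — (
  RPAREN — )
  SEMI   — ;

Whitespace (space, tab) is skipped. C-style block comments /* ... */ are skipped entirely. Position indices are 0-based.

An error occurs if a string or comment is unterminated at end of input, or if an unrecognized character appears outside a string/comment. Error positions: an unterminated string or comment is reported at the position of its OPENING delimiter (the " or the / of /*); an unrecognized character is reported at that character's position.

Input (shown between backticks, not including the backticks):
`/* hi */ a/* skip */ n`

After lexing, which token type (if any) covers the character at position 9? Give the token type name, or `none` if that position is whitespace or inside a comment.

Answer: ID

Derivation:
pos=0: enter COMMENT mode (saw '/*')
exit COMMENT mode (now at pos=8)
pos=9: emit ID 'a' (now at pos=10)
pos=10: enter COMMENT mode (saw '/*')
exit COMMENT mode (now at pos=20)
pos=21: emit ID 'n' (now at pos=22)
DONE. 2 tokens: [ID, ID]
Position 9: char is 'a' -> ID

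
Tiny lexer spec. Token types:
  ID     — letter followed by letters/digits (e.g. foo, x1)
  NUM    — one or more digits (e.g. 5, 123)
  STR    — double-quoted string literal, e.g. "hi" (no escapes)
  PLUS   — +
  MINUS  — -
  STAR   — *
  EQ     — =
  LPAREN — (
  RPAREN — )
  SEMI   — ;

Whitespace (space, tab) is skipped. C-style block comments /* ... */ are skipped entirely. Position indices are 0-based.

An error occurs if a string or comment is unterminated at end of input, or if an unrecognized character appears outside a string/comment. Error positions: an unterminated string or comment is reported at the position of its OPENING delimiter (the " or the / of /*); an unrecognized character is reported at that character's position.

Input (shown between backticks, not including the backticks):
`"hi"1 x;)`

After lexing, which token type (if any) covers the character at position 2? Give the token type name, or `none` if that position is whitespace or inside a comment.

pos=0: enter STRING mode
pos=0: emit STR "hi" (now at pos=4)
pos=4: emit NUM '1' (now at pos=5)
pos=6: emit ID 'x' (now at pos=7)
pos=7: emit SEMI ';'
pos=8: emit RPAREN ')'
DONE. 5 tokens: [STR, NUM, ID, SEMI, RPAREN]
Position 2: char is 'i' -> STR

Answer: STR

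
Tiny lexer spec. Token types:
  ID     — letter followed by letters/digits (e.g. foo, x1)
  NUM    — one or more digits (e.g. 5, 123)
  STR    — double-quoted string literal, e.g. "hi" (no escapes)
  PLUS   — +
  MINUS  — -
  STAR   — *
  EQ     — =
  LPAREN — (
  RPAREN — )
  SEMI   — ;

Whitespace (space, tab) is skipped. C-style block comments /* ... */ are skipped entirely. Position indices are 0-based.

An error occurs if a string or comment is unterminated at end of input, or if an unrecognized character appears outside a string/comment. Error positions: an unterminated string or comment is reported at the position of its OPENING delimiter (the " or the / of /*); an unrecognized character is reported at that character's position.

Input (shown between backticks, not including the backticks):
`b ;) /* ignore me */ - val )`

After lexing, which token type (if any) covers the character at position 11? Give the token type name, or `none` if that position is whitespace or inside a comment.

pos=0: emit ID 'b' (now at pos=1)
pos=2: emit SEMI ';'
pos=3: emit RPAREN ')'
pos=5: enter COMMENT mode (saw '/*')
exit COMMENT mode (now at pos=20)
pos=21: emit MINUS '-'
pos=23: emit ID 'val' (now at pos=26)
pos=27: emit RPAREN ')'
DONE. 6 tokens: [ID, SEMI, RPAREN, MINUS, ID, RPAREN]
Position 11: char is 'o' -> none

Answer: none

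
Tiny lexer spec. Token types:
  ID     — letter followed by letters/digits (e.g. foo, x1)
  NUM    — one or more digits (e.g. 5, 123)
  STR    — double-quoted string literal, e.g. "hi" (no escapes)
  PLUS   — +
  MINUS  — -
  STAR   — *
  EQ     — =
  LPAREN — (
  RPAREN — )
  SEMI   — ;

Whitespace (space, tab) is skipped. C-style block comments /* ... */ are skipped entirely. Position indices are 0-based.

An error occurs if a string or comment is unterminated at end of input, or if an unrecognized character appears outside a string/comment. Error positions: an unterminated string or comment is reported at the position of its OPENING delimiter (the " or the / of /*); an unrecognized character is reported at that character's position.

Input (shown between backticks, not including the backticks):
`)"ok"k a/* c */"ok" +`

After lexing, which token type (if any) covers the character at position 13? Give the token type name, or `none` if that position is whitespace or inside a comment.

Answer: none

Derivation:
pos=0: emit RPAREN ')'
pos=1: enter STRING mode
pos=1: emit STR "ok" (now at pos=5)
pos=5: emit ID 'k' (now at pos=6)
pos=7: emit ID 'a' (now at pos=8)
pos=8: enter COMMENT mode (saw '/*')
exit COMMENT mode (now at pos=15)
pos=15: enter STRING mode
pos=15: emit STR "ok" (now at pos=19)
pos=20: emit PLUS '+'
DONE. 6 tokens: [RPAREN, STR, ID, ID, STR, PLUS]
Position 13: char is '*' -> none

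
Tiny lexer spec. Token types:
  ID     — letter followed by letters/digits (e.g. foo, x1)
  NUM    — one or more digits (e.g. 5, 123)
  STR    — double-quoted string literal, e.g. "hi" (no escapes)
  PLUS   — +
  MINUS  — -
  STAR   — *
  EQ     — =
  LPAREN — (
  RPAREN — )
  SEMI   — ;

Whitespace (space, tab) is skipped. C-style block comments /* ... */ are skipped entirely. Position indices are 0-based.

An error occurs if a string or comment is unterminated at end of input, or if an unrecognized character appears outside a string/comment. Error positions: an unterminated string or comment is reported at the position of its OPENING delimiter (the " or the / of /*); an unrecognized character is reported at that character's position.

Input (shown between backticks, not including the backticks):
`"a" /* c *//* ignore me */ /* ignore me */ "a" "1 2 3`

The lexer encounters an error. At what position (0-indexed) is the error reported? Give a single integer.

pos=0: enter STRING mode
pos=0: emit STR "a" (now at pos=3)
pos=4: enter COMMENT mode (saw '/*')
exit COMMENT mode (now at pos=11)
pos=11: enter COMMENT mode (saw '/*')
exit COMMENT mode (now at pos=26)
pos=27: enter COMMENT mode (saw '/*')
exit COMMENT mode (now at pos=42)
pos=43: enter STRING mode
pos=43: emit STR "a" (now at pos=46)
pos=47: enter STRING mode
pos=47: ERROR — unterminated string

Answer: 47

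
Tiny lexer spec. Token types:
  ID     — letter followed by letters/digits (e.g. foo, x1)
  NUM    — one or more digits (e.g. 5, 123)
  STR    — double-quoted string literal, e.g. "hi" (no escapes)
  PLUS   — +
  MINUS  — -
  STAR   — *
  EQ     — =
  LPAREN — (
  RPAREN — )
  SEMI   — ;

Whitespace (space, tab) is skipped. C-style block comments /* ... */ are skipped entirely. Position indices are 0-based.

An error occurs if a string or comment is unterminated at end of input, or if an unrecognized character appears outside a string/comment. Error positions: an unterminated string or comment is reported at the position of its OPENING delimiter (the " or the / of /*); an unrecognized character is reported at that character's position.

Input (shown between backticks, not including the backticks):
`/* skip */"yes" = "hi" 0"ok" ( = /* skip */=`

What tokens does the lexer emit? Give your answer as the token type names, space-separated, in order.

pos=0: enter COMMENT mode (saw '/*')
exit COMMENT mode (now at pos=10)
pos=10: enter STRING mode
pos=10: emit STR "yes" (now at pos=15)
pos=16: emit EQ '='
pos=18: enter STRING mode
pos=18: emit STR "hi" (now at pos=22)
pos=23: emit NUM '0' (now at pos=24)
pos=24: enter STRING mode
pos=24: emit STR "ok" (now at pos=28)
pos=29: emit LPAREN '('
pos=31: emit EQ '='
pos=33: enter COMMENT mode (saw '/*')
exit COMMENT mode (now at pos=43)
pos=43: emit EQ '='
DONE. 8 tokens: [STR, EQ, STR, NUM, STR, LPAREN, EQ, EQ]

Answer: STR EQ STR NUM STR LPAREN EQ EQ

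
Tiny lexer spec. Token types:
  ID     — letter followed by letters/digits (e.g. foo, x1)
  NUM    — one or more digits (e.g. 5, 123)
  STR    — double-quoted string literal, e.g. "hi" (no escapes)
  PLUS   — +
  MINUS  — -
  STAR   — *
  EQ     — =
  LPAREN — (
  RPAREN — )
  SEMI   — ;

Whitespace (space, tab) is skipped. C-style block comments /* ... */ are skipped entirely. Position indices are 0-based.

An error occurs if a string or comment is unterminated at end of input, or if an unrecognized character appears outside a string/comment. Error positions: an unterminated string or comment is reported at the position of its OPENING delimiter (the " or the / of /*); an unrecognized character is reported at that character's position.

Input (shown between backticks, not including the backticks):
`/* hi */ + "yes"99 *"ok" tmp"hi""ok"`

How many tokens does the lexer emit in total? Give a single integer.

Answer: 8

Derivation:
pos=0: enter COMMENT mode (saw '/*')
exit COMMENT mode (now at pos=8)
pos=9: emit PLUS '+'
pos=11: enter STRING mode
pos=11: emit STR "yes" (now at pos=16)
pos=16: emit NUM '99' (now at pos=18)
pos=19: emit STAR '*'
pos=20: enter STRING mode
pos=20: emit STR "ok" (now at pos=24)
pos=25: emit ID 'tmp' (now at pos=28)
pos=28: enter STRING mode
pos=28: emit STR "hi" (now at pos=32)
pos=32: enter STRING mode
pos=32: emit STR "ok" (now at pos=36)
DONE. 8 tokens: [PLUS, STR, NUM, STAR, STR, ID, STR, STR]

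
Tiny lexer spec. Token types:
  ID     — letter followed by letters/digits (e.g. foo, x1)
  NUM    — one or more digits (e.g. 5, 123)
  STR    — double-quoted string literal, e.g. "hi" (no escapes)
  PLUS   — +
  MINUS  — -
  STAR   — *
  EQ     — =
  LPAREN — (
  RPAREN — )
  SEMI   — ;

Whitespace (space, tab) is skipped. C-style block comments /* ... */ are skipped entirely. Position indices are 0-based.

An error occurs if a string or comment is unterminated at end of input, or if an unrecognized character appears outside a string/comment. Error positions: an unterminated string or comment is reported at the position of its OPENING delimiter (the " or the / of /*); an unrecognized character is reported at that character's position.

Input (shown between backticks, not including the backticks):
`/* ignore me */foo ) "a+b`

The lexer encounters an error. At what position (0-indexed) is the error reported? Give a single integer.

Answer: 21

Derivation:
pos=0: enter COMMENT mode (saw '/*')
exit COMMENT mode (now at pos=15)
pos=15: emit ID 'foo' (now at pos=18)
pos=19: emit RPAREN ')'
pos=21: enter STRING mode
pos=21: ERROR — unterminated string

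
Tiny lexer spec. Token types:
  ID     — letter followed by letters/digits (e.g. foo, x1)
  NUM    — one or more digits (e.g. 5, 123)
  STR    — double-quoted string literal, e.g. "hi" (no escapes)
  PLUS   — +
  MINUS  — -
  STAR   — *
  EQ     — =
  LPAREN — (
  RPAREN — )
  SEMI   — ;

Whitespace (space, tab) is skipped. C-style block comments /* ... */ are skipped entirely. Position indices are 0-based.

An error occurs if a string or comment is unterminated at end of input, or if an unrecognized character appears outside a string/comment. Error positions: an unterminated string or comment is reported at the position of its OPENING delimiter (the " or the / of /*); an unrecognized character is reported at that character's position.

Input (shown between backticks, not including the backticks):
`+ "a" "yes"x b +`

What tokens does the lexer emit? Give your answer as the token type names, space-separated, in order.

pos=0: emit PLUS '+'
pos=2: enter STRING mode
pos=2: emit STR "a" (now at pos=5)
pos=6: enter STRING mode
pos=6: emit STR "yes" (now at pos=11)
pos=11: emit ID 'x' (now at pos=12)
pos=13: emit ID 'b' (now at pos=14)
pos=15: emit PLUS '+'
DONE. 6 tokens: [PLUS, STR, STR, ID, ID, PLUS]

Answer: PLUS STR STR ID ID PLUS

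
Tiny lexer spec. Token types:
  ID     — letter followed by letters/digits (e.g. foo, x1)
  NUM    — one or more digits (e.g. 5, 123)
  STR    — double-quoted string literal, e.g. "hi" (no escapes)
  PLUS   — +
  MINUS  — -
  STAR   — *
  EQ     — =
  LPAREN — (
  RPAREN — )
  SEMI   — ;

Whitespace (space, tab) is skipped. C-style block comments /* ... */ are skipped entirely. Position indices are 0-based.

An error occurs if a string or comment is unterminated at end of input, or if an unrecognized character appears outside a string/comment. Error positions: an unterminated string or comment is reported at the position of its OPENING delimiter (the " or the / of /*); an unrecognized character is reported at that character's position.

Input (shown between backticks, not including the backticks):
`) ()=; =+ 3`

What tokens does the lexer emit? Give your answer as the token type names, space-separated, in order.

Answer: RPAREN LPAREN RPAREN EQ SEMI EQ PLUS NUM

Derivation:
pos=0: emit RPAREN ')'
pos=2: emit LPAREN '('
pos=3: emit RPAREN ')'
pos=4: emit EQ '='
pos=5: emit SEMI ';'
pos=7: emit EQ '='
pos=8: emit PLUS '+'
pos=10: emit NUM '3' (now at pos=11)
DONE. 8 tokens: [RPAREN, LPAREN, RPAREN, EQ, SEMI, EQ, PLUS, NUM]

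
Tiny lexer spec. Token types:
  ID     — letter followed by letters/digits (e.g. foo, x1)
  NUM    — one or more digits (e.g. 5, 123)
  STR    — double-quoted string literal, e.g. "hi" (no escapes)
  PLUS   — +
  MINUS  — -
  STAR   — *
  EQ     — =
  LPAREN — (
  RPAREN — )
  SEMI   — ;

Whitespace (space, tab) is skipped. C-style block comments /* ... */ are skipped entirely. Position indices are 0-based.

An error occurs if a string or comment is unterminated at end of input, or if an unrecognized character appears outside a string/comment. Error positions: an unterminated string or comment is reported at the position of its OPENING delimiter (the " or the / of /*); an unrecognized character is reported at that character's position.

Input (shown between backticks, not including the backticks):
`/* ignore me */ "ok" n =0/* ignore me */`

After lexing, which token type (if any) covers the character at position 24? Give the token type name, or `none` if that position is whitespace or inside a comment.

pos=0: enter COMMENT mode (saw '/*')
exit COMMENT mode (now at pos=15)
pos=16: enter STRING mode
pos=16: emit STR "ok" (now at pos=20)
pos=21: emit ID 'n' (now at pos=22)
pos=23: emit EQ '='
pos=24: emit NUM '0' (now at pos=25)
pos=25: enter COMMENT mode (saw '/*')
exit COMMENT mode (now at pos=40)
DONE. 4 tokens: [STR, ID, EQ, NUM]
Position 24: char is '0' -> NUM

Answer: NUM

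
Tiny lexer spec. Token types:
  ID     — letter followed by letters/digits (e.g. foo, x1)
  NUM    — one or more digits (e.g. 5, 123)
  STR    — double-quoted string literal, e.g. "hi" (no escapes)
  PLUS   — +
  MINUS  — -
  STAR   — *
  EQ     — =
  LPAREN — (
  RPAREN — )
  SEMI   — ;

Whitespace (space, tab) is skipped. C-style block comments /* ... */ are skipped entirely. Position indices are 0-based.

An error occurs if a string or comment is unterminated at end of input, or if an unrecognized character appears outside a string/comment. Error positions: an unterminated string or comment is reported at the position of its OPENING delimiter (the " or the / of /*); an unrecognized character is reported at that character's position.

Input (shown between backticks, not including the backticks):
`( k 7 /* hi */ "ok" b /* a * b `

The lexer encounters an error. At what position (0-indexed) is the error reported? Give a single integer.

Answer: 22

Derivation:
pos=0: emit LPAREN '('
pos=2: emit ID 'k' (now at pos=3)
pos=4: emit NUM '7' (now at pos=5)
pos=6: enter COMMENT mode (saw '/*')
exit COMMENT mode (now at pos=14)
pos=15: enter STRING mode
pos=15: emit STR "ok" (now at pos=19)
pos=20: emit ID 'b' (now at pos=21)
pos=22: enter COMMENT mode (saw '/*')
pos=22: ERROR — unterminated comment (reached EOF)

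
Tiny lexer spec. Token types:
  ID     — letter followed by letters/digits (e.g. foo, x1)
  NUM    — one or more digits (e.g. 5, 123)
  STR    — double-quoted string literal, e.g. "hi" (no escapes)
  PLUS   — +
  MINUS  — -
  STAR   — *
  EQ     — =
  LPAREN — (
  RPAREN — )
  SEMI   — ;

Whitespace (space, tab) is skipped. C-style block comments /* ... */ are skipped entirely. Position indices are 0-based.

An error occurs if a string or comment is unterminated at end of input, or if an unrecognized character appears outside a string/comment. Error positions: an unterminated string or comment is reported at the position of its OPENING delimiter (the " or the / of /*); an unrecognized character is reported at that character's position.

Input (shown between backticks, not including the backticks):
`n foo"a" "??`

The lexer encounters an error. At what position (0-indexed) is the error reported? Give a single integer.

pos=0: emit ID 'n' (now at pos=1)
pos=2: emit ID 'foo' (now at pos=5)
pos=5: enter STRING mode
pos=5: emit STR "a" (now at pos=8)
pos=9: enter STRING mode
pos=9: ERROR — unterminated string

Answer: 9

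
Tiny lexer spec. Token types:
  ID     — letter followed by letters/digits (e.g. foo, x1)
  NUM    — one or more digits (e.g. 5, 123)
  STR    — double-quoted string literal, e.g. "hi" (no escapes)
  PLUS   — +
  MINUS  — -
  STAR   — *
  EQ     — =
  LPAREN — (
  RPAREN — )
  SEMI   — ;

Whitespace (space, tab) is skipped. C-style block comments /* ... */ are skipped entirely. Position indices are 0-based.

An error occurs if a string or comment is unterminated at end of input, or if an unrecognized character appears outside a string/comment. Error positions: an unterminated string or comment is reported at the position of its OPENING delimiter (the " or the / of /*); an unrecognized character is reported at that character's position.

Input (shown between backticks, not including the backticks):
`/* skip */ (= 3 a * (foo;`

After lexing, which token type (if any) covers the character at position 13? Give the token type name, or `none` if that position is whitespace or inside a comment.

pos=0: enter COMMENT mode (saw '/*')
exit COMMENT mode (now at pos=10)
pos=11: emit LPAREN '('
pos=12: emit EQ '='
pos=14: emit NUM '3' (now at pos=15)
pos=16: emit ID 'a' (now at pos=17)
pos=18: emit STAR '*'
pos=20: emit LPAREN '('
pos=21: emit ID 'foo' (now at pos=24)
pos=24: emit SEMI ';'
DONE. 8 tokens: [LPAREN, EQ, NUM, ID, STAR, LPAREN, ID, SEMI]
Position 13: char is ' ' -> none

Answer: none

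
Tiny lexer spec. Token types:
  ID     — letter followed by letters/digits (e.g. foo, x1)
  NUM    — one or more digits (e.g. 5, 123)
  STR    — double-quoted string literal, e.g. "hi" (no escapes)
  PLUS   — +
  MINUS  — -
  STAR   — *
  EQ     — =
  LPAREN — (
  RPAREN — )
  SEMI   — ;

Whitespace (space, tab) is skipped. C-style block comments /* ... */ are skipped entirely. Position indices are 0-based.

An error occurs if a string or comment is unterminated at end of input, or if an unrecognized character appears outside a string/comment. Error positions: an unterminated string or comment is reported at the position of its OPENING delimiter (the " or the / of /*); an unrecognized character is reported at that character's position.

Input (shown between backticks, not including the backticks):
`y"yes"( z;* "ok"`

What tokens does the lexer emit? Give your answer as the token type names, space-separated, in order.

pos=0: emit ID 'y' (now at pos=1)
pos=1: enter STRING mode
pos=1: emit STR "yes" (now at pos=6)
pos=6: emit LPAREN '('
pos=8: emit ID 'z' (now at pos=9)
pos=9: emit SEMI ';'
pos=10: emit STAR '*'
pos=12: enter STRING mode
pos=12: emit STR "ok" (now at pos=16)
DONE. 7 tokens: [ID, STR, LPAREN, ID, SEMI, STAR, STR]

Answer: ID STR LPAREN ID SEMI STAR STR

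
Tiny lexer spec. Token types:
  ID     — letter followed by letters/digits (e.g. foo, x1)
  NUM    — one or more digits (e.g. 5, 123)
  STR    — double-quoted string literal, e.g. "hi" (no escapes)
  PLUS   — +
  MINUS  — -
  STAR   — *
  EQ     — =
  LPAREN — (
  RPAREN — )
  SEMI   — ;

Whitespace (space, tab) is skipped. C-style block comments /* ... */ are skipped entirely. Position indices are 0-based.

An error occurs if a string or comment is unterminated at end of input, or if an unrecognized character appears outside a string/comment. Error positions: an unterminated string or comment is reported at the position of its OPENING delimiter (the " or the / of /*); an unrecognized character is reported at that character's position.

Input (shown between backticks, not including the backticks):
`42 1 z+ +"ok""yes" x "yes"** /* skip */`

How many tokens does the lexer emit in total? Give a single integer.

pos=0: emit NUM '42' (now at pos=2)
pos=3: emit NUM '1' (now at pos=4)
pos=5: emit ID 'z' (now at pos=6)
pos=6: emit PLUS '+'
pos=8: emit PLUS '+'
pos=9: enter STRING mode
pos=9: emit STR "ok" (now at pos=13)
pos=13: enter STRING mode
pos=13: emit STR "yes" (now at pos=18)
pos=19: emit ID 'x' (now at pos=20)
pos=21: enter STRING mode
pos=21: emit STR "yes" (now at pos=26)
pos=26: emit STAR '*'
pos=27: emit STAR '*'
pos=29: enter COMMENT mode (saw '/*')
exit COMMENT mode (now at pos=39)
DONE. 11 tokens: [NUM, NUM, ID, PLUS, PLUS, STR, STR, ID, STR, STAR, STAR]

Answer: 11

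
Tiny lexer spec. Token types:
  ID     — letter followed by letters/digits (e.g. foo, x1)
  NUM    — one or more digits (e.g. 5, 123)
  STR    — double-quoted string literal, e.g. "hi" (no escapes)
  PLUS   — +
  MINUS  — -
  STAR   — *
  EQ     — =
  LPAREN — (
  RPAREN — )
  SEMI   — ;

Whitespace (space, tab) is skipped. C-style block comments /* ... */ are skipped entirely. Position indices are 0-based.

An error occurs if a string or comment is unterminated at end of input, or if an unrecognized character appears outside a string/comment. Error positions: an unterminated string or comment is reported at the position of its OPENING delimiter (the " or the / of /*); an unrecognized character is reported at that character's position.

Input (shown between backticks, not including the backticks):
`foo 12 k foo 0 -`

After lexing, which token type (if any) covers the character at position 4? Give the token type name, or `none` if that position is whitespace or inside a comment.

pos=0: emit ID 'foo' (now at pos=3)
pos=4: emit NUM '12' (now at pos=6)
pos=7: emit ID 'k' (now at pos=8)
pos=9: emit ID 'foo' (now at pos=12)
pos=13: emit NUM '0' (now at pos=14)
pos=15: emit MINUS '-'
DONE. 6 tokens: [ID, NUM, ID, ID, NUM, MINUS]
Position 4: char is '1' -> NUM

Answer: NUM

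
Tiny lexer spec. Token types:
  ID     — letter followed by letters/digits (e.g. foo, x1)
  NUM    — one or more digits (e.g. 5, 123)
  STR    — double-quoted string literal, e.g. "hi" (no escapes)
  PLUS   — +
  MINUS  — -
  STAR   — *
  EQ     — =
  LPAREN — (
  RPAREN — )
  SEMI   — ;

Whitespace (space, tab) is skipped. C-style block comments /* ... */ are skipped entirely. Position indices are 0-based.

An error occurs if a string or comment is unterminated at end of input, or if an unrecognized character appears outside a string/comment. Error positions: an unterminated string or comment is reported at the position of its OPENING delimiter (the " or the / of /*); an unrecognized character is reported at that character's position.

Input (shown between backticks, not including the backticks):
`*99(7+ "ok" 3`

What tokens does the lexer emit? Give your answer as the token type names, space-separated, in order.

pos=0: emit STAR '*'
pos=1: emit NUM '99' (now at pos=3)
pos=3: emit LPAREN '('
pos=4: emit NUM '7' (now at pos=5)
pos=5: emit PLUS '+'
pos=7: enter STRING mode
pos=7: emit STR "ok" (now at pos=11)
pos=12: emit NUM '3' (now at pos=13)
DONE. 7 tokens: [STAR, NUM, LPAREN, NUM, PLUS, STR, NUM]

Answer: STAR NUM LPAREN NUM PLUS STR NUM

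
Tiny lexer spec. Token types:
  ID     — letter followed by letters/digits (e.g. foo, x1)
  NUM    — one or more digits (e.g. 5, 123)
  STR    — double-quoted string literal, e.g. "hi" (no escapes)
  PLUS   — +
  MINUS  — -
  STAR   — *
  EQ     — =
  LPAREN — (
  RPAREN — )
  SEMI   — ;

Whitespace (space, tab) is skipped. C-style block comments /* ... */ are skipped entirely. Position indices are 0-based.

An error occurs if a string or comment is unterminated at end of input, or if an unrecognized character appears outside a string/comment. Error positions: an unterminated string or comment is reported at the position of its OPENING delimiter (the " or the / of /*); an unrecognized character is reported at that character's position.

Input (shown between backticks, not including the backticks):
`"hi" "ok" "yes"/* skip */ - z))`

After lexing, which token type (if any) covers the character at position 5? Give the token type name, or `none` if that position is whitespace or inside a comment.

Answer: STR

Derivation:
pos=0: enter STRING mode
pos=0: emit STR "hi" (now at pos=4)
pos=5: enter STRING mode
pos=5: emit STR "ok" (now at pos=9)
pos=10: enter STRING mode
pos=10: emit STR "yes" (now at pos=15)
pos=15: enter COMMENT mode (saw '/*')
exit COMMENT mode (now at pos=25)
pos=26: emit MINUS '-'
pos=28: emit ID 'z' (now at pos=29)
pos=29: emit RPAREN ')'
pos=30: emit RPAREN ')'
DONE. 7 tokens: [STR, STR, STR, MINUS, ID, RPAREN, RPAREN]
Position 5: char is '"' -> STR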